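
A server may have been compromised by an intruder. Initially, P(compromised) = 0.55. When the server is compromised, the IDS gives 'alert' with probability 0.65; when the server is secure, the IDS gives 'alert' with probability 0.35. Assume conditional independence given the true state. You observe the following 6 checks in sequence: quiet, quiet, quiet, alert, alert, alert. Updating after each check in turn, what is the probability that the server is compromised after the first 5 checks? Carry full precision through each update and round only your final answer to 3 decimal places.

0.397

After 'quiet': P(compromised) = 0.35·0.5500 / (0.35·0.5500 + 0.65·0.4500) ≈ 0.3969
After 'quiet': P(compromised) = 0.35·0.3969 / (0.35·0.3969 + 0.65·0.6031) ≈ 0.2617
After 'quiet': P(compromised) = 0.35·0.2617 / (0.35·0.2617 + 0.65·0.7383) ≈ 0.1602
After 'alert': P(compromised) = 0.65·0.1602 / (0.65·0.1602 + 0.35·0.8398) ≈ 0.2617
After 'alert': P(compromised) = 0.65·0.2617 / (0.65·0.2617 + 0.35·0.7383) ≈ 0.3969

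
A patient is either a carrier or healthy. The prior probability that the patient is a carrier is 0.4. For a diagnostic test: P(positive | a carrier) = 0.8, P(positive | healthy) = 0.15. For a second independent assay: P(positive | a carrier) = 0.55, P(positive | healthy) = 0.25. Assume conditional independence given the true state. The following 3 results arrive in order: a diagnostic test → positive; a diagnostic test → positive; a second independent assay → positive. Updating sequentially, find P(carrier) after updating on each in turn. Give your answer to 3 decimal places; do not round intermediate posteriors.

After a diagnostic test='positive': P(carrier) = 0.8·0.4000 / (0.8·0.4000 + 0.15·0.6000) ≈ 0.7805
After a diagnostic test='positive': P(carrier) = 0.8·0.7805 / (0.8·0.7805 + 0.15·0.2195) ≈ 0.9499
After a second independent assay='positive': P(carrier) = 0.55·0.9499 / (0.55·0.9499 + 0.25·0.0501) ≈ 0.9766

0.977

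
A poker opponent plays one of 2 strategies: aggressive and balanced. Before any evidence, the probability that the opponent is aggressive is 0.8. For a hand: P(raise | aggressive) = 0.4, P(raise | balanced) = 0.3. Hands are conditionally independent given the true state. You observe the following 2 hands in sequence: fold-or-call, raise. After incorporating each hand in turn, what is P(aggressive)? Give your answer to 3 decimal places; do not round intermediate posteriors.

0.821

After 'fold-or-call': P(aggressive) = 0.6·0.8000 / (0.6·0.8000 + 0.7·0.2000) ≈ 0.7742
After 'raise': P(aggressive) = 0.4·0.7742 / (0.4·0.7742 + 0.3·0.2258) ≈ 0.8205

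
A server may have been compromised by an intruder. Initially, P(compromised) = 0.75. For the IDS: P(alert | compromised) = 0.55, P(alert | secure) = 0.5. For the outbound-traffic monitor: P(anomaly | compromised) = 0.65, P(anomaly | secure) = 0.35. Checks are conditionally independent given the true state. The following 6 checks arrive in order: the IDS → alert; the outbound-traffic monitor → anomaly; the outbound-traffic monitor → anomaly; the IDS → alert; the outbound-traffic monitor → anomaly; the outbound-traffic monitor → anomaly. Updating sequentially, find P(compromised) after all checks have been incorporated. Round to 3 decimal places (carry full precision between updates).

After the IDS='alert': P(compromised) = 0.55·0.7500 / (0.55·0.7500 + 0.5·0.2500) ≈ 0.7674
After the outbound-traffic monitor='anomaly': P(compromised) = 0.65·0.7674 / (0.65·0.7674 + 0.35·0.2326) ≈ 0.8597
After the outbound-traffic monitor='anomaly': P(compromised) = 0.65·0.8597 / (0.65·0.8597 + 0.35·0.1403) ≈ 0.9192
After the IDS='alert': P(compromised) = 0.55·0.9192 / (0.55·0.9192 + 0.5·0.0808) ≈ 0.9260
After the outbound-traffic monitor='anomaly': P(compromised) = 0.65·0.9260 / (0.65·0.9260 + 0.35·0.0740) ≈ 0.9588
After the outbound-traffic monitor='anomaly': P(compromised) = 0.65·0.9588 / (0.65·0.9588 + 0.35·0.0412) ≈ 0.9774

0.977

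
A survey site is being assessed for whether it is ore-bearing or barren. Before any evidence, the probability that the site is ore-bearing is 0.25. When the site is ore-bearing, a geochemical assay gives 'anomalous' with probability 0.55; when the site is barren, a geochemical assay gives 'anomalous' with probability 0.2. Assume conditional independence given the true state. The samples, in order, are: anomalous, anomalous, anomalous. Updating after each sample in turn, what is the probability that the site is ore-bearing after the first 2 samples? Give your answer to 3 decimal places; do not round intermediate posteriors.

After 'anomalous': P(ore) = 0.55·0.2500 / (0.55·0.2500 + 0.2·0.7500) ≈ 0.4783
After 'anomalous': P(ore) = 0.55·0.4783 / (0.55·0.4783 + 0.2·0.5217) ≈ 0.7160

0.716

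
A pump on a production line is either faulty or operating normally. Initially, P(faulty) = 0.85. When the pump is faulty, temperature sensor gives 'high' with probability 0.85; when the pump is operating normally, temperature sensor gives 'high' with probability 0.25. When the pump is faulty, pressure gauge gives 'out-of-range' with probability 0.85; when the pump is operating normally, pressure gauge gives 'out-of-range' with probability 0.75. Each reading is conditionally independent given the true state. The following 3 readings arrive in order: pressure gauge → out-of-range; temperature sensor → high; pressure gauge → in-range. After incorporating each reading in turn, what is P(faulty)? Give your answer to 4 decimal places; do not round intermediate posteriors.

0.9291

After pressure gauge='out-of-range': P(faulty) = 0.85·0.8500 / (0.85·0.8500 + 0.75·0.1500) ≈ 0.8653
After temperature sensor='high': P(faulty) = 0.85·0.8653 / (0.85·0.8653 + 0.25·0.1347) ≈ 0.9562
After pressure gauge='in-range': P(faulty) = 0.15·0.9562 / (0.15·0.9562 + 0.25·0.0438) ≈ 0.9291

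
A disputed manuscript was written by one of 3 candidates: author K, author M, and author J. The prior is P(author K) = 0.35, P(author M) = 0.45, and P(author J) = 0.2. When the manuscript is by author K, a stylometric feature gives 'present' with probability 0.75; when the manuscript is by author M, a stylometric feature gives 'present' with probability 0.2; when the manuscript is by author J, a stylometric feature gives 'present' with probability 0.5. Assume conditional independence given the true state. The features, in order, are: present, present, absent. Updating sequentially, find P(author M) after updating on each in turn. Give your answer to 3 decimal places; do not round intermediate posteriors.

After 'present': normaliser = 0.75·0.3500 + 0.2·0.4500 + 0.5·0.2000; P(author K) ≈ 0.5801, P(author M) ≈ 0.1989, P(author J) ≈ 0.2210
After 'present': normaliser = 0.75·0.5801 + 0.2·0.1989 + 0.5·0.2210; P(author K) ≈ 0.7433, P(author M) ≈ 0.0680, P(author J) ≈ 0.1888
After 'absent': normaliser = 0.25·0.7433 + 0.8·0.0680 + 0.5·0.1888; P(author K) ≈ 0.5554, P(author M) ≈ 0.1625, P(author J) ≈ 0.2821

0.162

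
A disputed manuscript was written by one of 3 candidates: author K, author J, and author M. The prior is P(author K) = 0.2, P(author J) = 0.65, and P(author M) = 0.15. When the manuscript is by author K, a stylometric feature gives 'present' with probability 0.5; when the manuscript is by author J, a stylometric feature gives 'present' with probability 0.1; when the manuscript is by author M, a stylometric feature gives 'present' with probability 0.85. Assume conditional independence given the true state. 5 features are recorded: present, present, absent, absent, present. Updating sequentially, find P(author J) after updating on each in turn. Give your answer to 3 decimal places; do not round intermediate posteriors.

0.059

Each posterior becomes the prior for the next update.
After 'present': normaliser = 0.5·0.2000 + 0.1·0.6500 + 0.85·0.1500; P(author K) ≈ 0.3419, P(author J) ≈ 0.2222, P(author M) ≈ 0.4359
After 'present': normaliser = 0.5·0.3419 + 0.1·0.2222 + 0.85·0.4359; P(author K) ≈ 0.3033, P(author J) ≈ 0.0394, P(author M) ≈ 0.6573
After 'absent': normaliser = 0.5·0.3033 + 0.9·0.0394 + 0.15·0.6573; P(author K) ≈ 0.5307, P(author J) ≈ 0.1242, P(author M) ≈ 0.3451
After 'absent': normaliser = 0.5·0.5307 + 0.9·0.1242 + 0.15·0.3451; P(author K) ≈ 0.6187, P(author J) ≈ 0.2606, P(author M) ≈ 0.1207
After 'present': normaliser = 0.5·0.6187 + 0.1·0.2606 + 0.85·0.1207; P(author K) ≈ 0.7063, P(author J) ≈ 0.0595, P(author M) ≈ 0.2342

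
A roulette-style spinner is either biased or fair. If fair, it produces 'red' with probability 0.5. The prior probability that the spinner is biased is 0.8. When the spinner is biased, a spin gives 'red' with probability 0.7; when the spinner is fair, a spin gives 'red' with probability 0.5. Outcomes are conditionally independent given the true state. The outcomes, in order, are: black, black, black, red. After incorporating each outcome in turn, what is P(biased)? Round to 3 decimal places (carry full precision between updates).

After 'black': P(biased) = 0.3·0.8000 / (0.3·0.8000 + 0.5·0.2000) ≈ 0.7059
After 'black': P(biased) = 0.3·0.7059 / (0.3·0.7059 + 0.5·0.2941) ≈ 0.5902
After 'black': P(biased) = 0.3·0.5902 / (0.3·0.5902 + 0.5·0.4098) ≈ 0.4635
After 'red': P(biased) = 0.7·0.4635 / (0.7·0.4635 + 0.5·0.5365) ≈ 0.5474

0.547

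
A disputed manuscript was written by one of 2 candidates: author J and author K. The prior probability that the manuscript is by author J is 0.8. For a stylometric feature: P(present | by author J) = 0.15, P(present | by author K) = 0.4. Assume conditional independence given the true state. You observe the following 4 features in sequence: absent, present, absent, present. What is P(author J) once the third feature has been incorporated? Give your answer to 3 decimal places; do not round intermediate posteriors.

After 'absent': P(author J) = 0.85·0.8000 / (0.85·0.8000 + 0.6·0.2000) ≈ 0.8500
After 'present': P(author J) = 0.15·0.8500 / (0.15·0.8500 + 0.4·0.1500) ≈ 0.6800
After 'absent': P(author J) = 0.85·0.6800 / (0.85·0.6800 + 0.6·0.3200) ≈ 0.7506

0.751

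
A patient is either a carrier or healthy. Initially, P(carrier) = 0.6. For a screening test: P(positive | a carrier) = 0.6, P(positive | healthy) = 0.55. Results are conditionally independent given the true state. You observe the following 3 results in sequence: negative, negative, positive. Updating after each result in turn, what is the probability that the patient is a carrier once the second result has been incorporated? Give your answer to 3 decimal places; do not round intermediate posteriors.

After 'negative': P(carrier) = 0.4·0.6000 / (0.4·0.6000 + 0.45·0.4000) ≈ 0.5714
After 'negative': P(carrier) = 0.4·0.5714 / (0.4·0.5714 + 0.45·0.4286) ≈ 0.5424

0.542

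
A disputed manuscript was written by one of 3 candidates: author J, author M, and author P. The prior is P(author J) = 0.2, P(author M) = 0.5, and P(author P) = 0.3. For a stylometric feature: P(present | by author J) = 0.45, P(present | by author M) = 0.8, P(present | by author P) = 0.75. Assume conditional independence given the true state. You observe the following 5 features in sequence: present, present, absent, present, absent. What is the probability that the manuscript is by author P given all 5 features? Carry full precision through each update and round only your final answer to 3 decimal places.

0.334

After 'present': normaliser = 0.45·0.2000 + 0.8·0.5000 + 0.75·0.3000; P(author J) ≈ 0.1259, P(author M) ≈ 0.5594, P(author P) ≈ 0.3147
After 'present': normaliser = 0.45·0.1259 + 0.8·0.5594 + 0.75·0.3147; P(author J) ≈ 0.0765, P(author M) ≈ 0.6046, P(author P) ≈ 0.3188
After 'absent': normaliser = 0.55·0.0765 + 0.2·0.6046 + 0.25·0.3188; P(author J) ≈ 0.1734, P(author M) ≈ 0.4982, P(author P) ≈ 0.3284
After 'present': normaliser = 0.45·0.1734 + 0.8·0.4982 + 0.75·0.3284; P(author J) ≈ 0.1079, P(author M) ≈ 0.5513, P(author P) ≈ 0.3407
After 'absent': normaliser = 0.55·0.1079 + 0.2·0.5513 + 0.25·0.3407; P(author J) ≈ 0.2330, P(author M) ≈ 0.4327, P(author P) ≈ 0.3343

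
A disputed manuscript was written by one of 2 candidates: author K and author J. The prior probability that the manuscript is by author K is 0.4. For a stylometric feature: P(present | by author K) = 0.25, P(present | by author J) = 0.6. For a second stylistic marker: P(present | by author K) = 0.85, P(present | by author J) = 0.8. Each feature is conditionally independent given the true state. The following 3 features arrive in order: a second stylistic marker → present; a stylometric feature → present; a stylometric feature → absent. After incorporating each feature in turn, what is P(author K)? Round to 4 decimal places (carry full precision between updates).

0.3562

After a second stylistic marker='present': P(author K) = 0.85·0.4000 / (0.85·0.4000 + 0.8·0.6000) ≈ 0.4146
After a stylometric feature='present': P(author K) = 0.25·0.4146 / (0.25·0.4146 + 0.6·0.5854) ≈ 0.2279
After a stylometric feature='absent': P(author K) = 0.75·0.2279 / (0.75·0.2279 + 0.4·0.7721) ≈ 0.3562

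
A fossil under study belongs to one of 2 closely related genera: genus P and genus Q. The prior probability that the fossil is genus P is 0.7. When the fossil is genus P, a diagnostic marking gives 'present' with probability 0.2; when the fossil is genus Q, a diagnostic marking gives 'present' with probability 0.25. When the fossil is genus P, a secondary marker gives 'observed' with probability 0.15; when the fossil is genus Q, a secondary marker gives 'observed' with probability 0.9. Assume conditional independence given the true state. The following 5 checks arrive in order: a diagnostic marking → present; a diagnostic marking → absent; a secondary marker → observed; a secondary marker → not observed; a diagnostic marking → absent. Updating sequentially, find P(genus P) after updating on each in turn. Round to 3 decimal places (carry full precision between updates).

Each posterior becomes the prior for the next update.
After a diagnostic marking='present': P(genus P) = 0.2·0.7000 / (0.2·0.7000 + 0.25·0.3000) ≈ 0.6512
After a diagnostic marking='absent': P(genus P) = 0.8·0.6512 / (0.8·0.6512 + 0.75·0.3488) ≈ 0.6657
After a secondary marker='observed': P(genus P) = 0.15·0.6657 / (0.15·0.6657 + 0.9·0.3343) ≈ 0.2492
After a secondary marker='not observed': P(genus P) = 0.85·0.2492 / (0.85·0.2492 + 0.1·0.7508) ≈ 0.7383
After a diagnostic marking='absent': P(genus P) = 0.8·0.7383 / (0.8·0.7383 + 0.75·0.2617) ≈ 0.7505

0.751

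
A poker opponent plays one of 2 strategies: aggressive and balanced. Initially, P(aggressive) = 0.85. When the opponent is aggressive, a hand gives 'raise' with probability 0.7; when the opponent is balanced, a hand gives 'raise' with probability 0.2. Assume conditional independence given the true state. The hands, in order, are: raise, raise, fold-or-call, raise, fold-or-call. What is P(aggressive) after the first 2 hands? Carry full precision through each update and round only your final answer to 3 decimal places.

After 'raise': P(aggressive) = 0.7·0.8500 / (0.7·0.8500 + 0.2·0.1500) ≈ 0.9520
After 'raise': P(aggressive) = 0.7·0.9520 / (0.7·0.9520 + 0.2·0.0480) ≈ 0.9858

0.986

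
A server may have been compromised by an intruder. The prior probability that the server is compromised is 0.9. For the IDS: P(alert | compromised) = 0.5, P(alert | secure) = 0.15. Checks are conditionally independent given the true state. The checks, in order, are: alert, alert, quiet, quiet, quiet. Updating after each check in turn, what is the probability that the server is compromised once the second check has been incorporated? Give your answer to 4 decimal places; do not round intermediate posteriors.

0.9901

After 'alert': P(compromised) = 0.5·0.9000 / (0.5·0.9000 + 0.15·0.1000) ≈ 0.9677
After 'alert': P(compromised) = 0.5·0.9677 / (0.5·0.9677 + 0.15·0.0323) ≈ 0.9901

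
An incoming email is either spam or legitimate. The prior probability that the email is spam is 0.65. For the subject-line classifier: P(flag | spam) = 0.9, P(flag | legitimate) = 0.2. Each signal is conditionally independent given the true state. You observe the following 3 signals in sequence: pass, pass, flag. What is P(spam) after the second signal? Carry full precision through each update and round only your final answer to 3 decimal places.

0.028

After 'pass': P(spam) = 0.1·0.6500 / (0.1·0.6500 + 0.8·0.3500) ≈ 0.1884
After 'pass': P(spam) = 0.1·0.1884 / (0.1·0.1884 + 0.8·0.8116) ≈ 0.0282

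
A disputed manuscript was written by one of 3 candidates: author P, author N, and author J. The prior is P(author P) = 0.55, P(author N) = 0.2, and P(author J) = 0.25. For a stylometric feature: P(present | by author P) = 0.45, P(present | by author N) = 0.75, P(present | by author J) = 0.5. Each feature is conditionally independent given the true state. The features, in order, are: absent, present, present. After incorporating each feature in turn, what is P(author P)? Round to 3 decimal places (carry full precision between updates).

After 'absent': normaliser = 0.55·0.5500 + 0.25·0.2000 + 0.5·0.2500; P(author P) ≈ 0.6335, P(author N) ≈ 0.1047, P(author J) ≈ 0.2618
After 'present': normaliser = 0.45·0.6335 + 0.75·0.1047 + 0.5·0.2618; P(author P) ≈ 0.5765, P(author N) ≈ 0.1588, P(author J) ≈ 0.2647
After 'present': normaliser = 0.45·0.5765 + 0.75·0.1588 + 0.5·0.2647; P(author P) ≈ 0.5078, P(author N) ≈ 0.2331, P(author J) ≈ 0.2591

0.508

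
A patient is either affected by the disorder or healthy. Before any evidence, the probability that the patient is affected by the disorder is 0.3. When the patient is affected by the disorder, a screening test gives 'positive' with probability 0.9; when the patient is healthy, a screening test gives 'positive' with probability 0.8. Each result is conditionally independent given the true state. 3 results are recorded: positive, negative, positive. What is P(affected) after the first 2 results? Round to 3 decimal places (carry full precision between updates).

After 'positive': P(affected) = 0.9·0.3000 / (0.9·0.3000 + 0.8·0.7000) ≈ 0.3253
After 'negative': P(affected) = 0.1·0.3253 / (0.1·0.3253 + 0.2·0.6747) ≈ 0.1942

0.194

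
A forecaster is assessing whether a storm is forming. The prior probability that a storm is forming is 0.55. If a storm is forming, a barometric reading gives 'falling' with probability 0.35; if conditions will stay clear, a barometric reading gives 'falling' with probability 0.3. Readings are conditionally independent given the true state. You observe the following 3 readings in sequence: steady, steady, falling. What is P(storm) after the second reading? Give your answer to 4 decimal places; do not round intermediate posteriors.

0.5131

After 'steady': P(storm) = 0.65·0.5500 / (0.65·0.5500 + 0.7·0.4500) ≈ 0.5316
After 'steady': P(storm) = 0.65·0.5316 / (0.65·0.5316 + 0.7·0.4684) ≈ 0.5131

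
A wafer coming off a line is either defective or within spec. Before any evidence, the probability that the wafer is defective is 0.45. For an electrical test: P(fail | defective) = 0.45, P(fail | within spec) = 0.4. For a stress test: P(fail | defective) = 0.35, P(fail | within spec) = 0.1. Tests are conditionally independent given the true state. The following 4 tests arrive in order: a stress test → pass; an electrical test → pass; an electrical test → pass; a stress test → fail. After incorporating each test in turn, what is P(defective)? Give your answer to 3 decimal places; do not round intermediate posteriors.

0.635

Each posterior becomes the prior for the next update.
After a stress test='pass': P(defective) = 0.65·0.4500 / (0.65·0.4500 + 0.9·0.5500) ≈ 0.3714
After an electrical test='pass': P(defective) = 0.55·0.3714 / (0.55·0.3714 + 0.6·0.6286) ≈ 0.3514
After an electrical test='pass': P(defective) = 0.55·0.3514 / (0.55·0.3514 + 0.6·0.6486) ≈ 0.3318
After a stress test='fail': P(defective) = 0.35·0.3318 / (0.35·0.3318 + 0.1·0.6682) ≈ 0.6347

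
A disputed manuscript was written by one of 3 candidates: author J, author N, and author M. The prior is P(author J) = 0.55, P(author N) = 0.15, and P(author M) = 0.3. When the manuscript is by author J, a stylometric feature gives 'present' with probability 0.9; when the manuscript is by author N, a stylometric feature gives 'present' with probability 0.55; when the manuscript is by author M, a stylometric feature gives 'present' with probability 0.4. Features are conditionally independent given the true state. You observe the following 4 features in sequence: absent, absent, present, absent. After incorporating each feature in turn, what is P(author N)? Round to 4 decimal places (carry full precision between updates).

0.2215

After 'absent': normaliser = 0.1·0.5500 + 0.45·0.1500 + 0.6·0.3000; P(author J) ≈ 0.1818, P(author N) ≈ 0.2231, P(author M) ≈ 0.5950
After 'absent': normaliser = 0.1·0.1818 + 0.45·0.2231 + 0.6·0.5950; P(author J) ≈ 0.0382, P(author N) ≈ 0.2111, P(author M) ≈ 0.7507
After 'present': normaliser = 0.9·0.0382 + 0.55·0.2111 + 0.4·0.7507; P(author J) ≈ 0.0763, P(author N) ≈ 0.2576, P(author M) ≈ 0.6661
After 'absent': normaliser = 0.1·0.0763 + 0.45·0.2576 + 0.6·0.6661; P(author J) ≈ 0.0146, P(author N) ≈ 0.2215, P(author M) ≈ 0.7639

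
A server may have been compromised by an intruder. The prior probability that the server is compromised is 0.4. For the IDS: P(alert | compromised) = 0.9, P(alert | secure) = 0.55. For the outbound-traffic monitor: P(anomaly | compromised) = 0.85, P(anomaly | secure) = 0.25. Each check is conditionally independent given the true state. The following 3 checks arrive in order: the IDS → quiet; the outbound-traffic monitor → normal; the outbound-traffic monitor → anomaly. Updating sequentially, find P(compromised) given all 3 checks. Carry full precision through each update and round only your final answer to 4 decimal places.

0.0915

Each posterior becomes the prior for the next update.
After the IDS='quiet': P(compromised) = 0.1·0.4000 / (0.1·0.4000 + 0.45·0.6000) ≈ 0.1290
After the outbound-traffic monitor='normal': P(compromised) = 0.15·0.1290 / (0.15·0.1290 + 0.75·0.8710) ≈ 0.0288
After the outbound-traffic monitor='anomaly': P(compromised) = 0.85·0.0288 / (0.85·0.0288 + 0.25·0.9712) ≈ 0.0915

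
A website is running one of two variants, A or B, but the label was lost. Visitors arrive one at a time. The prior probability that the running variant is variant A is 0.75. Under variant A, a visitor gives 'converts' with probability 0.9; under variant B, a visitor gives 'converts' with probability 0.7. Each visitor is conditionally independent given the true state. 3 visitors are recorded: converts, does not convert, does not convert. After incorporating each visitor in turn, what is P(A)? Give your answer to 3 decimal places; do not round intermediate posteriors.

After 'converts': P(A) = 0.9·0.7500 / (0.9·0.7500 + 0.7·0.2500) ≈ 0.7941
After 'does not convert': P(A) = 0.1·0.7941 / (0.1·0.7941 + 0.3·0.2059) ≈ 0.5625
After 'does not convert': P(A) = 0.1·0.5625 / (0.1·0.5625 + 0.3·0.4375) ≈ 0.3000

0.300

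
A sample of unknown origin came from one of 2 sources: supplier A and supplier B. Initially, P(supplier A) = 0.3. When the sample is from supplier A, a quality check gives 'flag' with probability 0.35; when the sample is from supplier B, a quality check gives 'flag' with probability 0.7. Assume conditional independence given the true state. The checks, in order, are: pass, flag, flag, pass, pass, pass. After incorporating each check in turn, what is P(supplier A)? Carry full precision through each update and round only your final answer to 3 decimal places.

After 'pass': P(supplier A) = 0.65·0.3000 / (0.65·0.3000 + 0.3·0.7000) ≈ 0.4815
After 'flag': P(supplier A) = 0.35·0.4815 / (0.35·0.4815 + 0.7·0.5185) ≈ 0.3171
After 'flag': P(supplier A) = 0.35·0.3171 / (0.35·0.3171 + 0.7·0.6829) ≈ 0.1884
After 'pass': P(supplier A) = 0.65·0.1884 / (0.65·0.1884 + 0.3·0.8116) ≈ 0.3347
After 'pass': P(supplier A) = 0.65·0.3347 / (0.65·0.3347 + 0.3·0.6653) ≈ 0.5215
After 'pass': P(supplier A) = 0.65·0.5215 / (0.65·0.5215 + 0.3·0.4785) ≈ 0.7025

0.702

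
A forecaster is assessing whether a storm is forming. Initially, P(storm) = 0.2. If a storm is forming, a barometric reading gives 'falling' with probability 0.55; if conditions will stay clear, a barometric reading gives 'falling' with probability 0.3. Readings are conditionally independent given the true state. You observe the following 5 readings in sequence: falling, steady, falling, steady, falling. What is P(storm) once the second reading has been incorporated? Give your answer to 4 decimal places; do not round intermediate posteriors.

0.2276

Each posterior becomes the prior for the next update.
After 'falling': P(storm) = 0.55·0.2000 / (0.55·0.2000 + 0.3·0.8000) ≈ 0.3143
After 'steady': P(storm) = 0.45·0.3143 / (0.45·0.3143 + 0.7·0.6857) ≈ 0.2276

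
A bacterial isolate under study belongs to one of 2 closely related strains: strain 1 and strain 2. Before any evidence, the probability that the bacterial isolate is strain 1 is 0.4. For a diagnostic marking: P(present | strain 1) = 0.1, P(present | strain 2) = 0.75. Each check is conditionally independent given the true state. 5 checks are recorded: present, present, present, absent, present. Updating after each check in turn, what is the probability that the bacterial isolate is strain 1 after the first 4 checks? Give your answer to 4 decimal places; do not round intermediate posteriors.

0.0057

After 'present': P(strain 1) = 0.1·0.4000 / (0.1·0.4000 + 0.75·0.6000) ≈ 0.0816
After 'present': P(strain 1) = 0.1·0.0816 / (0.1·0.0816 + 0.75·0.9184) ≈ 0.0117
After 'present': P(strain 1) = 0.1·0.0117 / (0.1·0.0117 + 0.75·0.9883) ≈ 0.0016
After 'absent': P(strain 1) = 0.9·0.0016 / (0.9·0.0016 + 0.25·0.9984) ≈ 0.0057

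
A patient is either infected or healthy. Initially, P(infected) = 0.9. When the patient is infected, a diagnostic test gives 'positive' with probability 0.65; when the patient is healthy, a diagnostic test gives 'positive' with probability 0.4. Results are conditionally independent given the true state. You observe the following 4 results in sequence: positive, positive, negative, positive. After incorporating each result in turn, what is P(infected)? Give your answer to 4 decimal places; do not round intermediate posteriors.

After 'positive': P(infected) = 0.65·0.9000 / (0.65·0.9000 + 0.4·0.1000) ≈ 0.9360
After 'positive': P(infected) = 0.65·0.9360 / (0.65·0.9360 + 0.4·0.0640) ≈ 0.9596
After 'negative': P(infected) = 0.35·0.9596 / (0.35·0.9596 + 0.6·0.0404) ≈ 0.9327
After 'positive': P(infected) = 0.65·0.9327 / (0.65·0.9327 + 0.4·0.0673) ≈ 0.9575

0.9575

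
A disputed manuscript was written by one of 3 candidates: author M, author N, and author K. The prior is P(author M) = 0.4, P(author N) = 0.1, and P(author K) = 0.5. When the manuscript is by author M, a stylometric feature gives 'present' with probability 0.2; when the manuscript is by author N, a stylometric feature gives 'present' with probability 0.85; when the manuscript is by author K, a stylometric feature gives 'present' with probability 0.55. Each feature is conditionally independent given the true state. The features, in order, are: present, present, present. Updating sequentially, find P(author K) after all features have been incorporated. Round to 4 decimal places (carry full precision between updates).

After 'present': normaliser = 0.2·0.4000 + 0.85·0.1000 + 0.55·0.5000; P(author M) ≈ 0.1818, P(author N) ≈ 0.1932, P(author K) ≈ 0.6250
After 'present': normaliser = 0.2·0.1818 + 0.85·0.1932 + 0.55·0.6250; P(author M) ≈ 0.0668, P(author N) ≈ 0.3017, P(author K) ≈ 0.6315
After 'present': normaliser = 0.2·0.0668 + 0.85·0.3017 + 0.55·0.6315; P(author M) ≈ 0.0217, P(author N) ≈ 0.4155, P(author K) ≈ 0.5628

0.5628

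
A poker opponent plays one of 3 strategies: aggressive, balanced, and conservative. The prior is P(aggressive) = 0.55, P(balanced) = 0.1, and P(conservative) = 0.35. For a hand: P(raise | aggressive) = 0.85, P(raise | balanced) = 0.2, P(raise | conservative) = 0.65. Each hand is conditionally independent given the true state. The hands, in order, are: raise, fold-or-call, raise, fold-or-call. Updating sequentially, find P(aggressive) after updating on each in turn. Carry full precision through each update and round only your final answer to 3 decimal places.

Each posterior becomes the prior for the next update.
After 'raise': normaliser = 0.85·0.5500 + 0.2·0.1000 + 0.65·0.3500; P(aggressive) ≈ 0.6538, P(balanced) ≈ 0.0280, P(conservative) ≈ 0.3182
After 'fold-or-call': normaliser = 0.15·0.6538 + 0.8·0.0280 + 0.35·0.3182; P(aggressive) ≈ 0.4231, P(balanced) ≈ 0.0965, P(conservative) ≈ 0.4804
After 'raise': normaliser = 0.85·0.4231 + 0.2·0.0965 + 0.65·0.4804; P(aggressive) ≈ 0.5203, P(balanced) ≈ 0.0279, P(conservative) ≈ 0.4518
After 'fold-or-call': normaliser = 0.15·0.5203 + 0.8·0.0279 + 0.35·0.4518; P(aggressive) ≈ 0.3019, P(balanced) ≈ 0.0864, P(conservative) ≈ 0.6117

0.302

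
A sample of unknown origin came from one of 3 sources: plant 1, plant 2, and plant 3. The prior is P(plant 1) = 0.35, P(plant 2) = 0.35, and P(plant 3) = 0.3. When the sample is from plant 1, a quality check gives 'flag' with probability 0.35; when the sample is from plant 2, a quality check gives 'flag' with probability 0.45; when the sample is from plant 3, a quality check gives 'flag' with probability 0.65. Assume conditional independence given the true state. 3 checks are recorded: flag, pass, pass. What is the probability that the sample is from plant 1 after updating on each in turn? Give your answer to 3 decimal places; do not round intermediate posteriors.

After 'flag': normaliser = 0.35·0.3500 + 0.45·0.3500 + 0.65·0.3000; P(plant 1) ≈ 0.2579, P(plant 2) ≈ 0.3316, P(plant 3) ≈ 0.4105
After 'pass': normaliser = 0.65·0.2579 + 0.55·0.3316 + 0.35·0.4105; P(plant 1) ≈ 0.3396, P(plant 2) ≈ 0.3694, P(plant 3) ≈ 0.2910
After 'pass': normaliser = 0.65·0.3396 + 0.55·0.3694 + 0.35·0.2910; P(plant 1) ≈ 0.4198, P(plant 2) ≈ 0.3864, P(plant 3) ≈ 0.1938

0.420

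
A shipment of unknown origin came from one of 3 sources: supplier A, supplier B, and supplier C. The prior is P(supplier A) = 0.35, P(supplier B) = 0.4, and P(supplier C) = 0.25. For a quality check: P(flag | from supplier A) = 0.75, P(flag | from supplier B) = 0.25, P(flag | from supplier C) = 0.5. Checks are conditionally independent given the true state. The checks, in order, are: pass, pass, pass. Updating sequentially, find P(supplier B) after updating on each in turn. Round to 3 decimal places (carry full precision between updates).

0.821

After 'pass': normaliser = 0.25·0.3500 + 0.75·0.4000 + 0.5·0.2500; P(supplier A) ≈ 0.1707, P(supplier B) ≈ 0.5854, P(supplier C) ≈ 0.2439
After 'pass': normaliser = 0.25·0.1707 + 0.75·0.5854 + 0.5·0.2439; P(supplier A) ≈ 0.0707, P(supplier B) ≈ 0.7273, P(supplier C) ≈ 0.2020
After 'pass': normaliser = 0.25·0.0707 + 0.75·0.7273 + 0.5·0.2020; P(supplier A) ≈ 0.0266, P(supplier B) ≈ 0.8213, P(supplier C) ≈ 0.1521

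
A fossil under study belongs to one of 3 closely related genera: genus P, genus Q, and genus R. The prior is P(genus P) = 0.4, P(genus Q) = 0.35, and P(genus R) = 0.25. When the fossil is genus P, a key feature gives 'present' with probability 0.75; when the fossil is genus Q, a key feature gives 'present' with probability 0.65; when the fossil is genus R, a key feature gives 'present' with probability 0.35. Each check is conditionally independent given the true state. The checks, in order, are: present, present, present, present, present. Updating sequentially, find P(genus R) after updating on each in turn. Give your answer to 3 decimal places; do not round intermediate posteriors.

0.010

After 'present': normaliser = 0.75·0.4000 + 0.65·0.3500 + 0.35·0.2500; P(genus P) ≈ 0.4878, P(genus Q) ≈ 0.3699, P(genus R) ≈ 0.1423
After 'present': normaliser = 0.75·0.4878 + 0.65·0.3699 + 0.35·0.1423; P(genus P) ≈ 0.5576, P(genus Q) ≈ 0.3665, P(genus R) ≈ 0.0759
After 'present': normaliser = 0.75·0.5576 + 0.65·0.3665 + 0.35·0.0759; P(genus P) ≈ 0.6123, P(genus Q) ≈ 0.3488, P(genus R) ≈ 0.0389
After 'present': normaliser = 0.75·0.6123 + 0.65·0.3488 + 0.35·0.0389; P(genus P) ≈ 0.6565, P(genus Q) ≈ 0.3241, P(genus R) ≈ 0.0195
After 'present': normaliser = 0.75·0.6565 + 0.65·0.3241 + 0.35·0.0195; P(genus P) ≈ 0.6936, P(genus Q) ≈ 0.2968, P(genus R) ≈ 0.0096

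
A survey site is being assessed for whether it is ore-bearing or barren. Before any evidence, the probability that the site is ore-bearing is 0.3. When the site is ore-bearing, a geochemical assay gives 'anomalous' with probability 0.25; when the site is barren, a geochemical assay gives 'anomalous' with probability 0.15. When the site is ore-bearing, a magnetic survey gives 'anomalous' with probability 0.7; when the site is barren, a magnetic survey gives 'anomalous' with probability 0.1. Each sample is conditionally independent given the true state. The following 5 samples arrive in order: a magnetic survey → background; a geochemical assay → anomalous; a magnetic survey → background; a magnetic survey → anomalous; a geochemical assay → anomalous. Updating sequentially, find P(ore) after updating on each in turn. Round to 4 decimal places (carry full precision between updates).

After a magnetic survey='background': P(ore) = 0.3·0.3000 / (0.3·0.3000 + 0.9·0.7000) ≈ 0.1250
After a geochemical assay='anomalous': P(ore) = 0.25·0.1250 / (0.25·0.1250 + 0.15·0.8750) ≈ 0.1923
After a magnetic survey='background': P(ore) = 0.3·0.1923 / (0.3·0.1923 + 0.9·0.8077) ≈ 0.0735
After a magnetic survey='anomalous': P(ore) = 0.7·0.0735 / (0.7·0.0735 + 0.1·0.9265) ≈ 0.3571
After a geochemical assay='anomalous': P(ore) = 0.25·0.3571 / (0.25·0.3571 + 0.15·0.6429) ≈ 0.4808

0.4808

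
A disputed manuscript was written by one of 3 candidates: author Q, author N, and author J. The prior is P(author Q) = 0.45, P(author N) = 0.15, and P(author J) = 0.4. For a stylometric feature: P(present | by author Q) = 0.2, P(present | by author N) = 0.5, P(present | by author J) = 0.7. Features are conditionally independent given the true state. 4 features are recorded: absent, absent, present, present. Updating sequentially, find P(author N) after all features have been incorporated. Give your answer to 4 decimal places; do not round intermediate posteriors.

0.2433

Apply Bayes' rule sequentially, carrying P(author N) forward.
After 'absent': normaliser = 0.8·0.4500 + 0.5·0.1500 + 0.3·0.4000; P(author Q) ≈ 0.6486, P(author N) ≈ 0.1351, P(author J) ≈ 0.2162
After 'absent': normaliser = 0.8·0.6486 + 0.5·0.1351 + 0.3·0.2162; P(author Q) ≈ 0.7967, P(author N) ≈ 0.1037, P(author J) ≈ 0.0996
After 'present': normaliser = 0.2·0.7967 + 0.5·0.1037 + 0.7·0.0996; P(author Q) ≈ 0.5672, P(author N) ≈ 0.1846, P(author J) ≈ 0.2482
After 'present': normaliser = 0.2·0.5672 + 0.5·0.1846 + 0.7·0.2482; P(author Q) ≈ 0.2989, P(author N) ≈ 0.2433, P(author J) ≈ 0.4578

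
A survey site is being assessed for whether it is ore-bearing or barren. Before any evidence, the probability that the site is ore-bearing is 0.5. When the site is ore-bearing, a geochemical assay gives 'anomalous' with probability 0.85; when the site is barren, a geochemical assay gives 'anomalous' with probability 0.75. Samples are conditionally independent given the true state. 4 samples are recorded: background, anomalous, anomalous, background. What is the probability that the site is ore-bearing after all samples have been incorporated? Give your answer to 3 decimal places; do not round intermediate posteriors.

Apply Bayes' rule sequentially, carrying P(ore) forward.
After 'background': P(ore) = 0.15·0.5000 / (0.15·0.5000 + 0.25·0.5000) ≈ 0.3750
After 'anomalous': P(ore) = 0.85·0.3750 / (0.85·0.3750 + 0.75·0.6250) ≈ 0.4048
After 'anomalous': P(ore) = 0.85·0.4048 / (0.85·0.4048 + 0.75·0.5952) ≈ 0.4352
After 'background': P(ore) = 0.15·0.4352 / (0.15·0.4352 + 0.25·0.5648) ≈ 0.3162

0.316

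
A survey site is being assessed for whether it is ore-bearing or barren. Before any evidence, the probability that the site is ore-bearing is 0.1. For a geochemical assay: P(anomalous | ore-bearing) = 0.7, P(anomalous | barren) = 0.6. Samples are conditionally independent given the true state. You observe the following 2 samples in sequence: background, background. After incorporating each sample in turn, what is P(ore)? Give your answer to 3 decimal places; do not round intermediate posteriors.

Apply Bayes' rule sequentially, carrying P(ore) forward.
After 'background': P(ore) = 0.3·0.1000 / (0.3·0.1000 + 0.4·0.9000) ≈ 0.0769
After 'background': P(ore) = 0.3·0.0769 / (0.3·0.0769 + 0.4·0.9231) ≈ 0.0588

0.059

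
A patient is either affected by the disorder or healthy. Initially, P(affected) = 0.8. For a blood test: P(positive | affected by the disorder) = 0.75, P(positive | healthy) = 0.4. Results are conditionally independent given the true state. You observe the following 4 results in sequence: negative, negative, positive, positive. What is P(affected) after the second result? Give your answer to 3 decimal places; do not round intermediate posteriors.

0.410

Apply Bayes' rule sequentially, carrying P(affected) forward.
After 'negative': P(affected) = 0.25·0.8000 / (0.25·0.8000 + 0.6·0.2000) ≈ 0.6250
After 'negative': P(affected) = 0.25·0.6250 / (0.25·0.6250 + 0.6·0.3750) ≈ 0.4098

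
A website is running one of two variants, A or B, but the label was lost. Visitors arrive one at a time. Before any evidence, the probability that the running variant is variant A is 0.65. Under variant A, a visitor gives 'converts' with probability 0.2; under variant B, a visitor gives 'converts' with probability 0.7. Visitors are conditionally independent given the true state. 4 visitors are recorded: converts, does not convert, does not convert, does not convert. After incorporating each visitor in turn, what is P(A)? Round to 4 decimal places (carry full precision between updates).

After 'converts': P(A) = 0.2·0.6500 / (0.2·0.6500 + 0.7·0.3500) ≈ 0.3467
After 'does not convert': P(A) = 0.8·0.3467 / (0.8·0.3467 + 0.3·0.6533) ≈ 0.5859
After 'does not convert': P(A) = 0.8·0.5859 / (0.8·0.5859 + 0.3·0.4141) ≈ 0.7905
After 'does not convert': P(A) = 0.8·0.7905 / (0.8·0.7905 + 0.3·0.2095) ≈ 0.9096

0.9096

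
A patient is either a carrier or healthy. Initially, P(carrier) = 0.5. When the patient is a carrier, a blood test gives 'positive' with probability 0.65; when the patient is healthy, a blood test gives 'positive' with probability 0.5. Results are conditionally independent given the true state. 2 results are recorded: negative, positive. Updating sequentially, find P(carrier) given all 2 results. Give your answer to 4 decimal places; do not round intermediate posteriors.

0.4764

Apply Bayes' rule sequentially, carrying P(carrier) forward.
After 'negative': P(carrier) = 0.35·0.5000 / (0.35·0.5000 + 0.5·0.5000) ≈ 0.4118
After 'positive': P(carrier) = 0.65·0.4118 / (0.65·0.4118 + 0.5·0.5882) ≈ 0.4764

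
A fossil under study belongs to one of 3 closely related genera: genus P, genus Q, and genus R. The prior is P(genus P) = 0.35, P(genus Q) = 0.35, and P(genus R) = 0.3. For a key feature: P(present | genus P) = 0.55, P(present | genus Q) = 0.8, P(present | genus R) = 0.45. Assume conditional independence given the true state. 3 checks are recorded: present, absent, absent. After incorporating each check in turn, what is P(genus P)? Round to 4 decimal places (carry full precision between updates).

Each posterior becomes the prior for the next update.
After 'present': normaliser = 0.55·0.3500 + 0.8·0.3500 + 0.45·0.3000; P(genus P) ≈ 0.3169, P(genus Q) ≈ 0.4609, P(genus R) ≈ 0.2222
After 'absent': normaliser = 0.45·0.3169 + 0.2·0.4609 + 0.55·0.2222; P(genus P) ≈ 0.3994, P(genus Q) ≈ 0.2582, P(genus R) ≈ 0.3424
After 'absent': normaliser = 0.45·0.3994 + 0.2·0.2582 + 0.55·0.3424; P(genus P) ≈ 0.4283, P(genus Q) ≈ 0.1231, P(genus R) ≈ 0.4487

0.4283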